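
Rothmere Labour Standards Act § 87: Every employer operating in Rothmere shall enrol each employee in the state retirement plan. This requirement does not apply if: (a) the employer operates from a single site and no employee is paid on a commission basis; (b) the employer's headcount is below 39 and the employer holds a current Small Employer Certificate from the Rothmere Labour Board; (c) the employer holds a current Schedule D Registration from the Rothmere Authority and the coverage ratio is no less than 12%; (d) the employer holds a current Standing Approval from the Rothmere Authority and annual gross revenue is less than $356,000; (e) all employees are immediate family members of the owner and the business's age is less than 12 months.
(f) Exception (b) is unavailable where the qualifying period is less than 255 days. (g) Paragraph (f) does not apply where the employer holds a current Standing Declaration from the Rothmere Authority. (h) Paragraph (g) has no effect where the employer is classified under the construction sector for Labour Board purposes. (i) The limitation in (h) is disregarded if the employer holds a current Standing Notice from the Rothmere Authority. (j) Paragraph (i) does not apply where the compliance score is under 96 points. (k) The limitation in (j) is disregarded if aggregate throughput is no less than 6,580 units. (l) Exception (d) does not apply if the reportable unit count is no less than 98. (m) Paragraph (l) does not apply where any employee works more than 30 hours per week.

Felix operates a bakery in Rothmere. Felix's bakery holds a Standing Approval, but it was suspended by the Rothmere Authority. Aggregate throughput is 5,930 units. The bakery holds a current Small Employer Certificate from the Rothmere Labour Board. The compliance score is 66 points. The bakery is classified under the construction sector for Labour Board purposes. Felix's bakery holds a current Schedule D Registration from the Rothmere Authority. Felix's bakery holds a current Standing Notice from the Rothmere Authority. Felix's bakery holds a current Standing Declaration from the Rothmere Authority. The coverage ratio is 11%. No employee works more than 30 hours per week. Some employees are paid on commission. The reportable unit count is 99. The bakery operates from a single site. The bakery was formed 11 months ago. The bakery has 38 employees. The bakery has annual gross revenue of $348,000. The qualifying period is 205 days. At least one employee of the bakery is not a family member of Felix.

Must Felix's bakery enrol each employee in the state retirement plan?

Exception (a) fails — some employees are paid on commission.
Exception (b) is satisfied on its face — the employer's headcount is 38, below the 39 limit; a current Small Employer Certificate is held. But: (f) applies — the qualifying period is 205 days, less than the 255 days limit. (g) would limit (f) — a current Standing Declaration is held — but (h) sets (g) aside: (h) applies — the bakery is classified under the construction sector. (i) would limit (h) — a current Standing Notice is held — but (j) sets (i) aside: (j) operates against (i): the compliance score is 66 points, under the 96 points limit. (k), which would lift (j), is not engaged — aggregate throughput is 5,930 units, short of 6,580 units. Exception (b) does not apply.
Exception (c) does not apply: the coverage ratio is 11%, short of 12%.
Exception (d) does not apply: there is no Standing Approval in force.
Exception (e) fails — at least one employee is not a family member.
No exception displaces § 87.

Yes — Felix's bakery must enrol each employee in the state retirement plan.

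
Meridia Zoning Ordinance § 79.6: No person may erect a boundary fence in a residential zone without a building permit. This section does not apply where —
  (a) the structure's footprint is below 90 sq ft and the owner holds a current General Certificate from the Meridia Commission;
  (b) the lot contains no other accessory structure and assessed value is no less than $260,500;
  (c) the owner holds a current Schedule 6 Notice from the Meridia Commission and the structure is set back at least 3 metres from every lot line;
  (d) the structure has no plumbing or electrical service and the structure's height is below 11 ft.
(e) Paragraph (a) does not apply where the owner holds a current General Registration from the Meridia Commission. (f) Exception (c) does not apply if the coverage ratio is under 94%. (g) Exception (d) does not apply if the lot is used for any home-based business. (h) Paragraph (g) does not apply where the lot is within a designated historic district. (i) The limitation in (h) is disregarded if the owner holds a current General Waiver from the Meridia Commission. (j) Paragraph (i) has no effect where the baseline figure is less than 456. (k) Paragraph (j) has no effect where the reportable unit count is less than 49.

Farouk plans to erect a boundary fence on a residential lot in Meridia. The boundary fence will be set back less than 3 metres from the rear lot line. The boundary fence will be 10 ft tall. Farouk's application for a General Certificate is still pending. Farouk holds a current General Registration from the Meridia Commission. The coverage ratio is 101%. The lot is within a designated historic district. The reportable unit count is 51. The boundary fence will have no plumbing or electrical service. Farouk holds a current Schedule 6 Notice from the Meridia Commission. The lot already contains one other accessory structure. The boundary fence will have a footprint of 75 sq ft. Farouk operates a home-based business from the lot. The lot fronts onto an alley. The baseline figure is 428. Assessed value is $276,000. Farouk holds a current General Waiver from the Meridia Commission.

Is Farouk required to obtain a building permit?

Exception (a) fails — no current General Certificate is held.
Exception (b) fails — the lot already has another accessory structure.
Exception (c) requires that the structure is set back at least 3 metres from every lot line; but the rear setback is under 3 m, so (c) is unavailable.
All of (d)'s requirements are met (there is no plumbing or electrical service; the structure's height is 10 ft, below the 11 ft limit). Under paragraphs (g)–(k): (g) is triggered (a home-based business operates on the lot), but is overridden by (h): (h) operates against (g): the lot is in a historic district. (i) is triggered (a current General Waiver is held), but is set aside by (j): (j) operates against (i): the baseline figure is 428, less than the 456 limit. (k) does not operate here (the reportable unit count is 51, not less than 49), so (j) stands. So (d) applies.

No — exception (d) applies; Farouk does not need a building permit.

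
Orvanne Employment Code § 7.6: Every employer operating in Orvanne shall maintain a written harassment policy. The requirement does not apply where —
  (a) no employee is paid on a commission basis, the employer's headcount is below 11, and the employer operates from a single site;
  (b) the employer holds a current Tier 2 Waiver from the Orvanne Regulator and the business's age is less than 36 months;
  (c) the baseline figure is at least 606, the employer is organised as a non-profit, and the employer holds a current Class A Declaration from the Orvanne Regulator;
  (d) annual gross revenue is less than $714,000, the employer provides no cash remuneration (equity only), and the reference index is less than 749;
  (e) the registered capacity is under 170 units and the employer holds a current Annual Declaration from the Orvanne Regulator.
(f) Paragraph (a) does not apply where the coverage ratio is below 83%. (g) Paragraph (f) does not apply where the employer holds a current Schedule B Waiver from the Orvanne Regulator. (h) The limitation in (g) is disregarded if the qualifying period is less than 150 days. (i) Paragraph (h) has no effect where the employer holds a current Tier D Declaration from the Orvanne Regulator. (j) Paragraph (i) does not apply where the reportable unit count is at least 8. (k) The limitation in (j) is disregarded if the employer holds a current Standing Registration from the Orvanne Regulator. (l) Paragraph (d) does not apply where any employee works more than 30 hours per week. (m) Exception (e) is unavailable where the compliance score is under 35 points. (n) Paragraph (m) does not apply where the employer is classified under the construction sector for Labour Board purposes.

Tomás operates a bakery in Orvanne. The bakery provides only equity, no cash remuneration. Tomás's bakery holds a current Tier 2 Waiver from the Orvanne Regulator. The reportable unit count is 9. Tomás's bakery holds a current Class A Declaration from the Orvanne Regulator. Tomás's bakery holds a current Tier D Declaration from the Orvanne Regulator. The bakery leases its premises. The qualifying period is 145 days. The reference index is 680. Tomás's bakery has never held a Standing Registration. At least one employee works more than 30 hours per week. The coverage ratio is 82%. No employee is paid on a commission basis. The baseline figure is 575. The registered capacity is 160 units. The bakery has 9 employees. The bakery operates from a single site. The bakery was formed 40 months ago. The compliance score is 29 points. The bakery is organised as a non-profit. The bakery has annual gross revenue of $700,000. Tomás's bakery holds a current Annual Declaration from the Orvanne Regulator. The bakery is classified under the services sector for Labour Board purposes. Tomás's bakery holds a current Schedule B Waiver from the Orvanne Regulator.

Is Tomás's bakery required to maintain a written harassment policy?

Yes — Tomás's bakery must maintain a written harassment policy.

Exception (a): no employee is paid on commission; the employer's headcount is 9, below the 11 limit; the employer operates from a single site — every condition holds. But applying paragraphs (f)–(k): (f) operates — the coverage ratio is 82%, below the 83% limit. (g) would limit (f) — a current Schedule B Waiver is held — but (h) sets (g) aside: (h) operates — the qualifying period is 145 days, less than the 150 days limit. (i) would limit (h) — a current Tier D Declaration is held — but (j) sets (i) aside: (j) is engaged — the reportable unit count is 9, meeting the 8 threshold. (k) is not engaged (the Standing Registration is not current), so (j) stands. So (a) is unavailable.
Exception (b) fails — the business's age is 40 months, not less than 36 months.
Exception (c) fails — the baseline figure is 575, short of 606.
Exception (d): annual gross revenue is $700,000, less than the $714,000 limit; remuneration is equity-only; the reference index is 680, less than the 749 limit — every condition holds. But applying paragraph (l): (l) operates against (d): at least one employee exceeds 30 hours/week. (d) is therefore removed.
Exception (e)'s conditions are all satisfied: the registered capacity is 160 units, under the 170 units limit; a current Annual Declaration is held. But: (m) operates against (e): the compliance score is 29 points, under the 35 points limit. (n) is not triggered (the bakery is classified under the services sector), so (m) stands. Exception (e) does not apply.
No exception applies. The general rule governs.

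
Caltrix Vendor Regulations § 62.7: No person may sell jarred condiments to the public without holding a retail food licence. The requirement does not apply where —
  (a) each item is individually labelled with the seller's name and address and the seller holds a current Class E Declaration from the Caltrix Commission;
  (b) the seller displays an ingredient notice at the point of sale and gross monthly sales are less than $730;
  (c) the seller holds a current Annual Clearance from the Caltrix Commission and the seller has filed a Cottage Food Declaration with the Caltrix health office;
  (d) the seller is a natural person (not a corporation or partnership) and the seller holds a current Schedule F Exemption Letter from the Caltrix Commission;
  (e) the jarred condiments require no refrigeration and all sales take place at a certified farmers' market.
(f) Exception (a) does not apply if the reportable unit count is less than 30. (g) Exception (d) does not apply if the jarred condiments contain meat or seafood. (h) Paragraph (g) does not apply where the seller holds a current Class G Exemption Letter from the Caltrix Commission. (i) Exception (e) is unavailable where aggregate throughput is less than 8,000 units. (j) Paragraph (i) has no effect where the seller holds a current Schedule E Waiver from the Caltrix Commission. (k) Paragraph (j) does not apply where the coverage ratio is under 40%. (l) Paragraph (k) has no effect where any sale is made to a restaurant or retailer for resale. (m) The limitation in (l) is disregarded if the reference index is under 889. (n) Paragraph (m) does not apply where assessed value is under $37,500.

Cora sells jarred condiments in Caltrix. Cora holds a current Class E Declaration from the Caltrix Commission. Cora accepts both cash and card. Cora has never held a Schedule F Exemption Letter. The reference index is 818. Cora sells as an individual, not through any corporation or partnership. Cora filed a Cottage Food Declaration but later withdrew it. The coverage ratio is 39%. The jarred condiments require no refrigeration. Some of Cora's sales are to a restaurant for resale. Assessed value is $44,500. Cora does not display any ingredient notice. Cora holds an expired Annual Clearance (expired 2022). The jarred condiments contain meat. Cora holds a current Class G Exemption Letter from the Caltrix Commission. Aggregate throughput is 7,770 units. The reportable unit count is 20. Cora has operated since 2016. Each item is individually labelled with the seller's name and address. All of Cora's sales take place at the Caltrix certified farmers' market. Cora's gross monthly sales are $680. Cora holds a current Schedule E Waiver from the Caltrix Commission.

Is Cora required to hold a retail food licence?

All of (a)'s requirements are met (items are individually labelled; a current Class E Declaration is held). However, paragraph (f) must be considered: (f) is engaged — the reportable unit count is 20, less than the 30 limit. So (a) is unavailable.
Exception (b) fails — no ingredient notice is displayed.
Exception (c) requires that the seller holds a current Annual Clearance from the Caltrix Commission; but there is no Annual Clearance in force, so (c) is unavailable.
Exception (d) requires that the seller holds a current Schedule F Exemption Letter from the Caltrix Commission; but there is no Schedule F Exemption Letter in force, so (d) is unavailable.
Exception (e) is satisfied on its face — the jarred condiments are shelf-stable; all sales are at a certified farmers' market. Turning to paragraphs (i)–(n): (i) operates against (e): aggregate throughput is 7,770 units, less than the 8,000 units limit. (j) would limit (i) — a current Schedule E Waiver is held — but (k) sets (j) aside: (k) is triggered — the coverage ratio is 39%, under the 40% limit. (l) operates (some sales are to a restaurant for resale), but is overridden by (m): (m) applies — the reference index is 818, under the 889 limit. (n) is not engaged (assessed value is $44,500, not under $37,500), so (m) stands. (e) is therefore removed.
No exception applies. The general rule governs.

Yes — Cora must hold a retail food licence.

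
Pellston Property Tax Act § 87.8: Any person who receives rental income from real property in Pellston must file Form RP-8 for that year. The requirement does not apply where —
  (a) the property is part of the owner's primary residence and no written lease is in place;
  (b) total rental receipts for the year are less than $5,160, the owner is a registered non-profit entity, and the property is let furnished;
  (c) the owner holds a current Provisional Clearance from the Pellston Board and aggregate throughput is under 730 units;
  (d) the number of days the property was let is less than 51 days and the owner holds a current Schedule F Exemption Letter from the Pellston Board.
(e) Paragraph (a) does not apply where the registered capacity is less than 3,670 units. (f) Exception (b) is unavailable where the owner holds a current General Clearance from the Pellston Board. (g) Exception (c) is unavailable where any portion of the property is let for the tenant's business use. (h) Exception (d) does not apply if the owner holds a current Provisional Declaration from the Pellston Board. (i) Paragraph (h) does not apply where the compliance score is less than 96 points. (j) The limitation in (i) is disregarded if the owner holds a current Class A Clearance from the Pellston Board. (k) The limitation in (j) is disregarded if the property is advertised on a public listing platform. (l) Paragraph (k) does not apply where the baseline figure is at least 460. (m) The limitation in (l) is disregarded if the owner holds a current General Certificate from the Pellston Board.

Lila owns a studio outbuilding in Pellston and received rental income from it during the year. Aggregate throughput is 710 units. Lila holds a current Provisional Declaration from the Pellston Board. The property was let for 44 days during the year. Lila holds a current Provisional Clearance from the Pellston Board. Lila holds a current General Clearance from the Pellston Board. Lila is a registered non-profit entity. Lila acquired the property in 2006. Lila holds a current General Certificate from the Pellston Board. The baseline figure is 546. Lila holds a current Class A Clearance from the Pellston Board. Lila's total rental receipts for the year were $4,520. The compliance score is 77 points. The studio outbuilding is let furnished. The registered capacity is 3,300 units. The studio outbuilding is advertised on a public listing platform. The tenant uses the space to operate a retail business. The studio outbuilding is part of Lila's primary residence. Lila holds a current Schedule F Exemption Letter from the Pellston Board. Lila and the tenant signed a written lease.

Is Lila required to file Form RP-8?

Exception (a) does not apply: a written lease is in place.
Exception (b): total rental receipts for the year are $4,520, less than the $5,160 limit; Lila is a registered non-profit; the property is let furnished — every condition holds. However, paragraph (f) must be considered: (f) applies — a current General Clearance is held. (b) is therefore removed.
Exception (c) is satisfied on its face — a current Provisional Clearance is held; aggregate throughput is 710 units, under the 730 units limit. But: (g) operates against (c): the space is let for business use. So (c) is unavailable.
All of (d)'s requirements are met (the number of days the property was let is 44 days, less than the 51 days limit; a current Schedule F Exemption Letter is held). As to paragraphs (h)–(m): (h) operates (a current Provisional Declaration is held), but is overridden by (i): (i) is triggered — the compliance score is 77 points, less than the 96 points limit. (j) is engaged (a current Class A Clearance is held), but yields to (k): (k) operates against (j): the property is publicly advertised. (l) applies (the baseline figure is 546, meeting the 460 threshold), but is overridden by (m): (m) is engaged — a current General Certificate is held. So (d) applies.

No — exception (d) applies; Lila is not required to file Form RP-8.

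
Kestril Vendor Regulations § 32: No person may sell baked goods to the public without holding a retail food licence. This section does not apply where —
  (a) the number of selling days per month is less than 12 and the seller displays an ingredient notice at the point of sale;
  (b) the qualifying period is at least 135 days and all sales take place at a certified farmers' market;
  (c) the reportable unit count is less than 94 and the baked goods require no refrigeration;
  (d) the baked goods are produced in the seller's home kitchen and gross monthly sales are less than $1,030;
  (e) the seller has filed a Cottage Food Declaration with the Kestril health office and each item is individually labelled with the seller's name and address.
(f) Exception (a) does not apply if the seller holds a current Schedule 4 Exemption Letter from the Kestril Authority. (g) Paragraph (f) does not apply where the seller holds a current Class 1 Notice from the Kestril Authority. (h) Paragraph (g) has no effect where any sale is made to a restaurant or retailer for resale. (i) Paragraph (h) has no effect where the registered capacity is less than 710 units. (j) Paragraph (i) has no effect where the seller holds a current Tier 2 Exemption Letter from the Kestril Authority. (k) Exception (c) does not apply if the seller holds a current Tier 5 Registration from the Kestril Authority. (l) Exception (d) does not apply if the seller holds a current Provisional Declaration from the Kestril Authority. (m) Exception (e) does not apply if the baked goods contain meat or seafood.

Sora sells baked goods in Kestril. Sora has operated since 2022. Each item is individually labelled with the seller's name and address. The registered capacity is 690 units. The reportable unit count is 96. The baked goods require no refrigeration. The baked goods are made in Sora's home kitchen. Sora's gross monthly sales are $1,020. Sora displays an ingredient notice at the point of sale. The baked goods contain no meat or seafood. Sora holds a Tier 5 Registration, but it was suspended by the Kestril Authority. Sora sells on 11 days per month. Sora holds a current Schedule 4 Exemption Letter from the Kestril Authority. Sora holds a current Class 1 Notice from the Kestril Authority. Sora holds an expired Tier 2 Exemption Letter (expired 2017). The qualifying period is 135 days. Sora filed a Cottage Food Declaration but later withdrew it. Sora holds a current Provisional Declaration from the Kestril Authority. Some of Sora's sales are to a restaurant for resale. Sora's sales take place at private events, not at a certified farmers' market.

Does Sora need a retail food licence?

No — exception (a) applies; Sora is not required to hold a retail food licence.

Exception (a) is satisfied on its face — the number of selling days per month is 11, less than the 12 limit; an ingredient notice is displayed. As to paragraphs (f)–(j): (f) applies (a current Schedule 4 Exemption Letter is held), but is set aside by (g): (g) applies — a current Class 1 Notice is held. (h) would limit (g) — some sales are to a restaurant for resale — but (i) sets (h) aside: (i) operates against (h): the registered capacity is 690 units, less than the 710 units limit. (j) is not triggered (no current Tier 2 Exemption Letter is held), so (i) stands. (a) remains available.
Exception (b) does not apply: sales are at private events, not a certified farmers' market.
Exception (c) does not apply: the reportable unit count is 96, not less than 94.
Exception (d) is satisfied on its face — the baked goods are home-kitchen produced; gross monthly sales are $1,020, less than the $1,030 limit. But applying paragraph (l): (l) is engaged — a current Provisional Declaration is held. (d) is therefore removed.
Exception (e) fails — the Cottage Food Declaration was withdrawn.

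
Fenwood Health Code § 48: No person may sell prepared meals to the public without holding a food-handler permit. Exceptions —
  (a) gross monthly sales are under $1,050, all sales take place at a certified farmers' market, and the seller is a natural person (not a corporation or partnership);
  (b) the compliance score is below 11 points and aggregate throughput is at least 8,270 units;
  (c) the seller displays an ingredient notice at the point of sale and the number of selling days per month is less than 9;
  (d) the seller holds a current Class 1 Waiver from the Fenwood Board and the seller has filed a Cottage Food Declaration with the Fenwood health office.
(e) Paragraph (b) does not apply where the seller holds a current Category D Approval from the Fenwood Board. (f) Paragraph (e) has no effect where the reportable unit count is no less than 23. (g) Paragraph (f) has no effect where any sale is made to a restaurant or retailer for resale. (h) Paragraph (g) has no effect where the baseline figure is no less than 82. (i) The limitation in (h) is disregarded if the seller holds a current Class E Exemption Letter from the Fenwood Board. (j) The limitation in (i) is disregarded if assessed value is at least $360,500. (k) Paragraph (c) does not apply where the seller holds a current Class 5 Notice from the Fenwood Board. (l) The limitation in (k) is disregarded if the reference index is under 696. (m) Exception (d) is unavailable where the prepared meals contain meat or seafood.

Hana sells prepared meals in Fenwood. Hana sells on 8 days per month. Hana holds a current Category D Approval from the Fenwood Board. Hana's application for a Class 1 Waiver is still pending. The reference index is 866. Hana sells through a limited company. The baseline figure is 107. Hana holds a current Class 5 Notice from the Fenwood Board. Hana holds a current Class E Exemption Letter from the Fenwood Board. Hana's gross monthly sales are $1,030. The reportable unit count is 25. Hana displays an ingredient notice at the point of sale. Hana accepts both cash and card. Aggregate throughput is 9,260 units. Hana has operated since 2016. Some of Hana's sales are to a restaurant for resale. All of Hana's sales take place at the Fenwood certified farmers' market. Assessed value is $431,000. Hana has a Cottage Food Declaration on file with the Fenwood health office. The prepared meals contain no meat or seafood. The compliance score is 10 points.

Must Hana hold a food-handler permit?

Exception (a) requires that the seller is a natural person (not a corporation or partnership); but the seller operates through a limited company, so (a) is unavailable.
Exception (b): the compliance score is 10 points, below the 11 points limit; aggregate throughput is 9,260 units, meeting the 8,270 units threshold — every condition holds. Applying paragraphs (e)–(j): (e) would limit (b) — a current Category D Approval is held — but (f) sets (e) aside: (f) operates against (e): the reportable unit count is 25, meeting the 23 threshold. (g) would limit (f) — some sales are to a restaurant for resale — but (h) sets (g) aside: (h) operates against (g): the baseline figure is 107, meeting the 82 threshold. (i) would limit (h) — a current Class E Exemption Letter is held — but (j) sets (i) aside: (j) operates against (i): assessed value is $431,000, meeting the $360,500 threshold. (b) remains available.
Exception (c) is satisfied on its face — an ingredient notice is displayed; the number of selling days per month is 8, less than the 9 limit. However, paragraphs (k)–(l) must be considered: (k) is engaged — a current Class 5 Notice is held. (l), which would lift (k), is not engaged — the reference index is 866, not under 696. Exception (c) does not apply.
Exception (d) does not apply: there is no Class 1 Waiver in force.

No — exception (b) applies; Hana is not required to hold a food-handler permit.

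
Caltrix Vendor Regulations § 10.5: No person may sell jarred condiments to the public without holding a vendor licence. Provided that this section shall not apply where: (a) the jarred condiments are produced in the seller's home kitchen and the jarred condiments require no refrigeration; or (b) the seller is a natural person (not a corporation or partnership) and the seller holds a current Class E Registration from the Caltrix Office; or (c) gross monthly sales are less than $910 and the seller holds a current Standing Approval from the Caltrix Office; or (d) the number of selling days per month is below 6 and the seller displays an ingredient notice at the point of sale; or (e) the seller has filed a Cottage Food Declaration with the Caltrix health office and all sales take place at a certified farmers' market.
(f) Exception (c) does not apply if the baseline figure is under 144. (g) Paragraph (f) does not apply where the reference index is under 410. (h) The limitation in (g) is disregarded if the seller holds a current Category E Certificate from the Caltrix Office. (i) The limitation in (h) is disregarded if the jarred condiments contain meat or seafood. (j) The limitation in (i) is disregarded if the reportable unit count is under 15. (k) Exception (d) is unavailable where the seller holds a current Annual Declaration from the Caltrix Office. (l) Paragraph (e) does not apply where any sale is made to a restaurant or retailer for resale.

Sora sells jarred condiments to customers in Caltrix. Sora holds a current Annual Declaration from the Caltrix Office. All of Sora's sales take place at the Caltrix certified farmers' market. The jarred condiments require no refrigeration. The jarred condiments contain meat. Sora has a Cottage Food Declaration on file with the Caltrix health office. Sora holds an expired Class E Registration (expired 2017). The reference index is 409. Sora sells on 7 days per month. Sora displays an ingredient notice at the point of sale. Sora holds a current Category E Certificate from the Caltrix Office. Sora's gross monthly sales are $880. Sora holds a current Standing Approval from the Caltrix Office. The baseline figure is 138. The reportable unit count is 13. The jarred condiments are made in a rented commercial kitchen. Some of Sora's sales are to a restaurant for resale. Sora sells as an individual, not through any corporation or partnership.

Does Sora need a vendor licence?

Exception (a) fails — the jarred condiments are made in a commercial kitchen, not a home kitchen.
Exception (b) does not apply: the Class E Registration is not current.
Exception (c)'s conditions are all satisfied: gross monthly sales are $880, less than the $910 limit; a current Standing Approval is held. But applying paragraphs (f)–(j): (f) operates — the baseline figure is 138, under the 144 limit. (g) operates (the reference index is 409, under the 410 limit), but is set aside by (h): (h) applies — a current Category E Certificate is held. (i) would limit (h) — the jarred condiments contain meat — but (j) sets (i) aside: (j) is triggered — the reportable unit count is 13, under the 15 limit. (c) is therefore removed.
Exception (d) does not apply: the number of selling days per month is 7, not below 6.
Exception (e) is satisfied on its face — a Cottage Food Declaration is on file; all sales are at a certified farmers' market. However, paragraph (l) must be considered: (l) operates against (e): some sales are to a restaurant for resale. Exception (e) does not apply.
No exception applies. The general rule governs.

Yes — Sora must hold a vendor licence.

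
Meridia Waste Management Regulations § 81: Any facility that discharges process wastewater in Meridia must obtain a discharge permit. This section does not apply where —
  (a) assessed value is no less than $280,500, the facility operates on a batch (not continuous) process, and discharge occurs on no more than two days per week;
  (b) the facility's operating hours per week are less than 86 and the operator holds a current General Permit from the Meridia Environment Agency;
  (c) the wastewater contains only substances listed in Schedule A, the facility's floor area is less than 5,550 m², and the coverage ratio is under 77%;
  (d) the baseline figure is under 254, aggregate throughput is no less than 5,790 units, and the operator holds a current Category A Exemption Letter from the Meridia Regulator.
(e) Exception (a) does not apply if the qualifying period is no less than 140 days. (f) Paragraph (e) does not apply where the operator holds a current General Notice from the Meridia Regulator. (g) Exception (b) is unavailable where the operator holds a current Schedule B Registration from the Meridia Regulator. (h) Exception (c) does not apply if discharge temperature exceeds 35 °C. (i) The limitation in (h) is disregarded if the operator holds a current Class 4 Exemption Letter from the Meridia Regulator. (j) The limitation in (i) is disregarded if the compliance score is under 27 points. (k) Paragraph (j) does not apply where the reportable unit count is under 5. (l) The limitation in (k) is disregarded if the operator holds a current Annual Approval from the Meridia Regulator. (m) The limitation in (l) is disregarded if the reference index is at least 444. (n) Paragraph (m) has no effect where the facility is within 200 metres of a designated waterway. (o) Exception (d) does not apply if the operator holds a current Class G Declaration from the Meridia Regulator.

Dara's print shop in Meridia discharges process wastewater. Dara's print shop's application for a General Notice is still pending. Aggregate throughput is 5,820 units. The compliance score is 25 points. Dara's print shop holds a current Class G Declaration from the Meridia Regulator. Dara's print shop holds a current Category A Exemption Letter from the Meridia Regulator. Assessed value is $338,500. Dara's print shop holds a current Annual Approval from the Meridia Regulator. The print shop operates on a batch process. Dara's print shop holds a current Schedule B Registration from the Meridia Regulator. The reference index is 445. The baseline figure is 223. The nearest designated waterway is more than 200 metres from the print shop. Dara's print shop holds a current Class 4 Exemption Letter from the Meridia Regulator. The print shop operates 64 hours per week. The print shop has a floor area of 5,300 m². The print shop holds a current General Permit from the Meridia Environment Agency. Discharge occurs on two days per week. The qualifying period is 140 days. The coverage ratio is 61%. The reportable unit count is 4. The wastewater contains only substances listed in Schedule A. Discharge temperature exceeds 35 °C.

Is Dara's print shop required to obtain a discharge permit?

No — exception (c) applies; Dara's print shop is not required to obtain a discharge permit.

Exception (a) is satisfied on its face — assessed value is $338,500, meeting the $280,500 threshold; the facility operates on a batch process; discharge occurs on no more than two days per week. But applying paragraphs (e)–(f): (e) operates against (a): the qualifying period is 140 days, meeting the 140 days threshold. (f), which would lift (e), is not engaged — no current General Notice is held. So (a) is unavailable.
Exception (b)'s conditions are all satisfied: the facility's operating hours per week are 64, less than the 86 limit; a current General Permit is held. But applying paragraph (g): (g) operates against (b): a current Schedule B Registration is held. So (b) is unavailable.
All of (c)'s requirements are met (the wastewater is Schedule-A-only; the facility's floor area is 5,300 m², less than the 5,550 m² limit; the coverage ratio is 61%, under the 77% limit). Applying paragraphs (h)–(n): (h) would limit (c) — discharge temperature exceeds 35 °C — but (i) sets (h) aside: (i) operates against (h): a current Class 4 Exemption Letter is held. (j) is engaged (the compliance score is 25 points, under the 27 points limit), but is itself disapplied by (k): (k) is triggered — the reportable unit count is 4, under the 5 limit. (l) applies (a current Annual Approval is held), but is overridden by (m): (m) operates against (l): the reference index is 445, meeting the 444 threshold. (n), which would lift (m), is inapplicable — the print shop is more than 200 m from any designated waterway. (c) remains available.
Exception (d): the baseline figure is 223, under the 254 limit; aggregate throughput is 5,820 units, meeting the 5,790 units threshold; a current Category A Exemption Letter is held — every condition holds. But applying paragraph (o): (o) applies — a current Class G Declaration is held. Exception (d) does not apply.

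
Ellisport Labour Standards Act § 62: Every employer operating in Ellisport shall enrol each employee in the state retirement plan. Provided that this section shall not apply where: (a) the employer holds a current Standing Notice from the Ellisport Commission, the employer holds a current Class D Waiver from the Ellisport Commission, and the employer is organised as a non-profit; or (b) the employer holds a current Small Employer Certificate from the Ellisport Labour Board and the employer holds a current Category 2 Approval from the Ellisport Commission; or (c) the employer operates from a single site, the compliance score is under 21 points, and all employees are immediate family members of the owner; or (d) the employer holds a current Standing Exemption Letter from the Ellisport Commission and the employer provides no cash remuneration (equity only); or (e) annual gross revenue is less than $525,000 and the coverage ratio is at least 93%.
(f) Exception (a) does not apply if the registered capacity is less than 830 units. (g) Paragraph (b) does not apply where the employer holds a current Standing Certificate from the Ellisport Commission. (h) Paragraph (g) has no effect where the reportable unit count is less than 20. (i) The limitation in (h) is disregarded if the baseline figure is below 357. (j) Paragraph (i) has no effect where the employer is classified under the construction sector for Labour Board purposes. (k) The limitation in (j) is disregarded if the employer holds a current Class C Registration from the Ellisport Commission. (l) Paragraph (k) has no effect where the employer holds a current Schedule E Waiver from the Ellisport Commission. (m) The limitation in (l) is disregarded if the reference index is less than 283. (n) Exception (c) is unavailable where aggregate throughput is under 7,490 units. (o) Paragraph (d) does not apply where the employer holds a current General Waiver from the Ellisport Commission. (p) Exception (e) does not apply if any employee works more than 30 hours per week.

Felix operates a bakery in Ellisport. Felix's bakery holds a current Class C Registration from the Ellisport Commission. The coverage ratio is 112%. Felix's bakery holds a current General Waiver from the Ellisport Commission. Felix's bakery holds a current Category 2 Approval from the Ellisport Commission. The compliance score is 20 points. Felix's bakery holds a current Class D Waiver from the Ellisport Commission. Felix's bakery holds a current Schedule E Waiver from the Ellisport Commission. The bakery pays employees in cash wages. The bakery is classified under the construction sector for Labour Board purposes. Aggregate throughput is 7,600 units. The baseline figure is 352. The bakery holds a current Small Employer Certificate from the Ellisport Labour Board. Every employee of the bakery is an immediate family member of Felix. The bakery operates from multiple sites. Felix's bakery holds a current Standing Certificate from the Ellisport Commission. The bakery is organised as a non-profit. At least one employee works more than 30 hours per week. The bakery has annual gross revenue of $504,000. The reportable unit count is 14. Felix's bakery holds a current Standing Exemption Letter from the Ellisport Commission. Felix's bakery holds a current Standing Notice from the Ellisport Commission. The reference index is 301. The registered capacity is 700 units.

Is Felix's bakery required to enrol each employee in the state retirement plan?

Exception (a) is satisfied on its face — a current Standing Notice is held; a current Class D Waiver is held; the employer is a non-profit. But: (f) operates against (a): the registered capacity is 700 units, less than the 830 units limit. (a) is therefore removed.
Exception (b): a current Small Employer Certificate is held; a current Category 2 Approval is held — every condition holds. As to paragraphs (g)–(m): (g) is engaged (a current Standing Certificate is held), but is itself disapplied by (h): (h) operates against (g): the reportable unit count is 14, less than the 20 limit. (i) operates (the baseline figure is 352, below the 357 limit), but is set aside by (j): (j) is triggered — the bakery is classified under the construction sector. (k) would limit (j) — a current Class C Registration is held — but (l) sets (k) aside: (l) operates against (k): a current Schedule E Waiver is held. (m) does not operate here (the reference index is 301, not less than 283), so (l) stands. So (b) applies.
Exception (c) does not apply: the employer operates from multiple sites.
Exception (d) requires that the employer provides no cash remuneration (equity only); but employees are paid cash wages, so (d) is unavailable.
All of (e)'s requirements are met (annual gross revenue is $504,000, less than the $525,000 limit; the coverage ratio is 112%, meeting the 93% threshold). But applying paragraph (p): (p) operates against (e): at least one employee exceeds 30 hours/week. Exception (e) does not apply.

No — exception (b) applies; Felix's bakery is not required to enrol each employee in the state retirement plan.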